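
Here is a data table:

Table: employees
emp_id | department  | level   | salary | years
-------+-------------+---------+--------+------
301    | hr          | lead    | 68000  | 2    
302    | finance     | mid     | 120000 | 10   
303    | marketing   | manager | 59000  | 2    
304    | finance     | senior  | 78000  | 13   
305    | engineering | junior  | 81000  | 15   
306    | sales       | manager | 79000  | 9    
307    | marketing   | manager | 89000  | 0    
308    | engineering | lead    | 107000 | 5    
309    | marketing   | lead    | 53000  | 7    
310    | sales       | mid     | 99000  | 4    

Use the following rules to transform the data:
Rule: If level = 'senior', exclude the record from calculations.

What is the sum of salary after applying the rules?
755000

Step 1: Identify records where level = 'senior'
Step 2: The excluded records sum to 78000
Step 3: Original total salary = 833000
Step 4: Remaining total = 833000 - 78000 = 755000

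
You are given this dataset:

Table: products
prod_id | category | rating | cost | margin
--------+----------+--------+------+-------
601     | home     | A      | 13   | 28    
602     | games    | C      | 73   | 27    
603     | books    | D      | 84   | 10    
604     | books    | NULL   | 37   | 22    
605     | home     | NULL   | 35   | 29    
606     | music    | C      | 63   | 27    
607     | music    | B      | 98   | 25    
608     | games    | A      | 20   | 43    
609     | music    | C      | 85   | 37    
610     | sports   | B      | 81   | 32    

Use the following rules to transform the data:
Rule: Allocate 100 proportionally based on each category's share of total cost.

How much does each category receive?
books: 20.54, games: 15.79, home: 8.15, music: 41.77, sports: 13.75

Step 1: Calculate total cost = 589
Step 2: Calculate each category's proportion:
  books: 121/589 = 20.54% → 20.54
  games: 93/589 = 15.79% → 15.79
  home: 48/589 = 8.15% → 8.15
  music: 246/589 = 41.77% → 41.77
  sports: 81/589 = 13.75% → 13.75
Step 3: Verify: sum of allocations ≈ 100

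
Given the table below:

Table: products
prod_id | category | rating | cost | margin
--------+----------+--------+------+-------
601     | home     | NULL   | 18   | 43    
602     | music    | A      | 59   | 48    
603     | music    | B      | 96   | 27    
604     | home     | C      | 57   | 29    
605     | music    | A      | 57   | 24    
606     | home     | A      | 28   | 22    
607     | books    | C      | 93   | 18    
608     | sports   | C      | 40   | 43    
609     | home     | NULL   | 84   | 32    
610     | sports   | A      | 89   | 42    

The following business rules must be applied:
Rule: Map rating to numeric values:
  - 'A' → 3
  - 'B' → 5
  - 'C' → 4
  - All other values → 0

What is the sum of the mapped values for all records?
29

Step 1: Apply mapping to each record
Step 2: Count by status:
  'A': 4 records × 3 = 12
  'B': 1 records × 5 = 5
  'C': 3 records × 4 = 12
Step 3: Sum all mapped values = 29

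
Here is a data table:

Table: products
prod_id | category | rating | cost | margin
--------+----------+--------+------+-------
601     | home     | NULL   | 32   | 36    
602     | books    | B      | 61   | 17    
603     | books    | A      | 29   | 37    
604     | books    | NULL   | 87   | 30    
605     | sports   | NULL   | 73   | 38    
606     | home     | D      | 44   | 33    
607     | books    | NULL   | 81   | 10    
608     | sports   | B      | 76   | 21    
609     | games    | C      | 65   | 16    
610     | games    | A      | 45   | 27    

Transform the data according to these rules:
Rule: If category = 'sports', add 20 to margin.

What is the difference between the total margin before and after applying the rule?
40

Step 1: Original sum of margin = 265
Step 2: 2 records have category = 'sports'
Step 3: Each affected record changes by 20
Step 4: Total change = 2 × 20 = 40
Step 5: New sum = 265 + 40 = 305
Step 6: Difference = |305 - 265| = 40
        (Sum increased by 40)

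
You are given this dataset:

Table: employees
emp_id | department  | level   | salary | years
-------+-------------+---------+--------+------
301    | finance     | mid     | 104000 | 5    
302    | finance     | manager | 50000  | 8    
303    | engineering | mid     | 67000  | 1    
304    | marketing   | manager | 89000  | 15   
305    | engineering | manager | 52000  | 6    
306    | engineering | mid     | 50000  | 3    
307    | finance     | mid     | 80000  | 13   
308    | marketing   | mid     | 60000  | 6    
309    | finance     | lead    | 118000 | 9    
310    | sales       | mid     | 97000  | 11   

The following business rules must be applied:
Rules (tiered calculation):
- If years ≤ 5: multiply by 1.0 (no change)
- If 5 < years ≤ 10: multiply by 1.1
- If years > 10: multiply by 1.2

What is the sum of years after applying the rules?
87.7

Step 1: Tier 1 (years ≤ 5): 3 records, sum = 9 × 1.0 = 9.0
Step 2: Tier 2 (5 < years ≤ 10): 4 records, sum = 29 × 1.1 = 31.9
Step 3: Tier 3 (years > 10): 3 records, sum = 39 × 1.2 = 46.8
Step 4: Final sum = 9.0 + 31.9 + 46.8 = 87.7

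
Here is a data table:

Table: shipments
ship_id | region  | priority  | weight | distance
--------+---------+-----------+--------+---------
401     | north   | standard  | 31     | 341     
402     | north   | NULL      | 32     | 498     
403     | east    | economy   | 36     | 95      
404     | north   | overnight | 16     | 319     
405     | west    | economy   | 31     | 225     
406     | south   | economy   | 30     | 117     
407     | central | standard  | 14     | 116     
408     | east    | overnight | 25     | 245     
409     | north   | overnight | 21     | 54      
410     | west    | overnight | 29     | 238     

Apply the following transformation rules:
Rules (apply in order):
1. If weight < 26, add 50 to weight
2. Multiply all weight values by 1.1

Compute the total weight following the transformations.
511.5

Step 1: Apply Rule 1 - Add 50 to records with weight < 26
  - 4 records affected: 76 + (4 × 50) = 276
  - Unaffected records: 189
  - Sum after Rule 1: 465
Step 2: Apply Rule 2 - Multiply all by 1.1
  - 465 × 1.1 = 511.5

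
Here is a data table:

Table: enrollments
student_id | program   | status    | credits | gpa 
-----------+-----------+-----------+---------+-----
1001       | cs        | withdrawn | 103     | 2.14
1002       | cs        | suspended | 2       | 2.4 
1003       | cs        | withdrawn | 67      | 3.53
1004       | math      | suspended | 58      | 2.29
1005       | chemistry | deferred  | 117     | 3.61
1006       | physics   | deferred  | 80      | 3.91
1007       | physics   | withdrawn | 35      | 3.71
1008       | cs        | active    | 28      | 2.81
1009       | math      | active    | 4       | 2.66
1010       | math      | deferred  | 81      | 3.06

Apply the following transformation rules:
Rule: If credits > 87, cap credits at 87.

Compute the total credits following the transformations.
529

Step 1: 2 records have credits > 87
Step 2: These records originally summed to 220
Step 3: After capping: 2 × 87 = 174
Step 4: Unaffected records sum: 355
Step 5: Final sum = 174 + 355 = 529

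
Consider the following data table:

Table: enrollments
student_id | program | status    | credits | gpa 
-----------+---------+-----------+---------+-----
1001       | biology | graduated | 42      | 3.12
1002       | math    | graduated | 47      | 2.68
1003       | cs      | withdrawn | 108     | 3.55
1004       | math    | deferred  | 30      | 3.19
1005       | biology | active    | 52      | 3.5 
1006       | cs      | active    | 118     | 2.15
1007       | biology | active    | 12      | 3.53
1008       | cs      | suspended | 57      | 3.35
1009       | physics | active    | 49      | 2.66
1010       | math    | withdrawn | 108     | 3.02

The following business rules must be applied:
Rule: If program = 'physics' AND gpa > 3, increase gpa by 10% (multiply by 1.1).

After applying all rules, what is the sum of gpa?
30.75

Step 1: Find records where program = 'physics' AND gpa > 3
Step 2: 0 records match, summing to 0
Step 3: After multiplier: 0 × 1.1 = 0.0
Step 4: Unaffected records sum: 30.75
Step 5: Final sum = 0.0 + 30.75 = 30.75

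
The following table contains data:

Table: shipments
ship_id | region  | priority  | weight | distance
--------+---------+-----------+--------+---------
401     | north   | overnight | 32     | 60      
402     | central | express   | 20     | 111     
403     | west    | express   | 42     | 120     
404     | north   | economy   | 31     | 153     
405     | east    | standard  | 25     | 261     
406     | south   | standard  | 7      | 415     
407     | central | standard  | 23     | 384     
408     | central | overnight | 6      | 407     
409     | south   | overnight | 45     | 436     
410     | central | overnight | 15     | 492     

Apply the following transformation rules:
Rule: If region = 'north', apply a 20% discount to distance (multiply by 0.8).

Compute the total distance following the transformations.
2796.4

Step 1: Records with region = 'north' have total distance = 213
Step 2: Apply multiplier: 213 × 0.8 = 170.4
Step 3: Other records total: 2626
Step 4: Final sum = 170.4 + 2626 = 2796.4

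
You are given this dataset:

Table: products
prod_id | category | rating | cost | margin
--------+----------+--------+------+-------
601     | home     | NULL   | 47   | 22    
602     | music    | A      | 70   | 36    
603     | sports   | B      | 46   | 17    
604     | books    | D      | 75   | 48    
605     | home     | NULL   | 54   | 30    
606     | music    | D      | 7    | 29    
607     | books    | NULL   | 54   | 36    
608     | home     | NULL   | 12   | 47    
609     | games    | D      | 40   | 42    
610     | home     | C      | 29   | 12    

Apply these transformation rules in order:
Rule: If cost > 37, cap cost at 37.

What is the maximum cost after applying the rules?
37

Step 1: Original maximum cost = 75
Step 2: Apply cap at 37
Step 3: 7 records had cost > 37 and were capped
Step 4: Maximum after transformation = 37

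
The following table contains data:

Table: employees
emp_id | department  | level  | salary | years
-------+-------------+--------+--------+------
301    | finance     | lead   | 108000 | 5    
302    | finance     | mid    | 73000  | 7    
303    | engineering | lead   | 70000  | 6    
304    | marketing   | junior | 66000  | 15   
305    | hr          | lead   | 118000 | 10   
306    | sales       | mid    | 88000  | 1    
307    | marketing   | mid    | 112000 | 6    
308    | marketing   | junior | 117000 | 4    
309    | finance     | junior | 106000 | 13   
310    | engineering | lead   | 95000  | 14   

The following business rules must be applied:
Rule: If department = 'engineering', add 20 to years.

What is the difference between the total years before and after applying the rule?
40

Step 1: Original sum of years = 81
Step 2: 2 records have department = 'engineering'
Step 3: Each affected record changes by 20
Step 4: Total change = 2 × 20 = 40
Step 5: New sum = 81 + 40 = 121
Step 6: Difference = |121 - 81| = 40
        (Sum increased by 40)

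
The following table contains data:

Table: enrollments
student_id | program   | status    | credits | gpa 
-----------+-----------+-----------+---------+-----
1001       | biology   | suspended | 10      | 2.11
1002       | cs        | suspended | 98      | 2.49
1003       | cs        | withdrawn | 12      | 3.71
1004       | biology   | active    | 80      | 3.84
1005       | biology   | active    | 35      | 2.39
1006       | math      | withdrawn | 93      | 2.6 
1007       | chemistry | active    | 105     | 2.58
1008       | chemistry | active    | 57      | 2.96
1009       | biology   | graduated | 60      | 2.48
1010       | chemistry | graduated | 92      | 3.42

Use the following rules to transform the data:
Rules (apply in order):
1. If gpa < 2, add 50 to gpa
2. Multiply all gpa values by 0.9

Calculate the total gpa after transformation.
25.72

Step 1: Apply Rule 1 - Add 50 to records with gpa < 2
  - 0 records affected: 0 + (0 × 50) = 0
  - Unaffected records: 28.58
  - Sum after Rule 1: 28.58
Step 2: Apply Rule 2 - Multiply all by 0.9
  - 28.58 × 0.9 = 25.72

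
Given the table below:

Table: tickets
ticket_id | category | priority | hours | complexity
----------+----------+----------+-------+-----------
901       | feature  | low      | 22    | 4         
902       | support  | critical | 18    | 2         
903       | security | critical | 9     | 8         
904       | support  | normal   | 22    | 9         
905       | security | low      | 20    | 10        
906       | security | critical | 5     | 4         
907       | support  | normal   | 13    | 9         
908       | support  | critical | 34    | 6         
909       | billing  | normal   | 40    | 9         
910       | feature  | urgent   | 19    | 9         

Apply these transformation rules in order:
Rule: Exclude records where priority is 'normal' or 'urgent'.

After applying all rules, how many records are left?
6

Step 1: Count records to exclude
  - 3 (normal) + 1 (urgent) = 4 records
Step 2: Total records: 10
Step 3: Remaining = 10 - 4 = 6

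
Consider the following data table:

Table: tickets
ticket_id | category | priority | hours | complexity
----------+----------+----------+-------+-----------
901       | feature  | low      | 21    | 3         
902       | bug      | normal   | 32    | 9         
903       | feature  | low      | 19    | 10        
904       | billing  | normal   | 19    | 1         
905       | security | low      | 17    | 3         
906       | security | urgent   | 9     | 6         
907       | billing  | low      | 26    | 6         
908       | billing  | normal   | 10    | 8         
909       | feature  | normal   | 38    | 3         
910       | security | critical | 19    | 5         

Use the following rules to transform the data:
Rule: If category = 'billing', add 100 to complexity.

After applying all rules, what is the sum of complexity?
354

Step 1: Count records where category = 'billing': 3
Step 2: Total bonus added: 3 × 100 = 300
Step 3: Original sum of complexity: 54
Step 4: Final sum = 54 + 300 = 354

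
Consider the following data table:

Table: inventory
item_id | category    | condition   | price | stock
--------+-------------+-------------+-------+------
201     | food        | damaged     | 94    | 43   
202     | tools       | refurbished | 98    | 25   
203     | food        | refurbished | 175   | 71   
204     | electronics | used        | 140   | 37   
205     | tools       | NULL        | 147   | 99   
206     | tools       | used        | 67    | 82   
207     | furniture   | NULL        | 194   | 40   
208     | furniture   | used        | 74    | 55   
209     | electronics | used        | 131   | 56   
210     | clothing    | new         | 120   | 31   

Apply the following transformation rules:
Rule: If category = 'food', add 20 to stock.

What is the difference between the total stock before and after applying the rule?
40

Step 1: Original sum of stock = 539
Step 2: 2 records have category = 'food'
Step 3: Each affected record changes by 20
Step 4: Total change = 2 × 20 = 40
Step 5: New sum = 539 + 40 = 579
Step 6: Difference = |579 - 539| = 40
        (Sum increased by 40)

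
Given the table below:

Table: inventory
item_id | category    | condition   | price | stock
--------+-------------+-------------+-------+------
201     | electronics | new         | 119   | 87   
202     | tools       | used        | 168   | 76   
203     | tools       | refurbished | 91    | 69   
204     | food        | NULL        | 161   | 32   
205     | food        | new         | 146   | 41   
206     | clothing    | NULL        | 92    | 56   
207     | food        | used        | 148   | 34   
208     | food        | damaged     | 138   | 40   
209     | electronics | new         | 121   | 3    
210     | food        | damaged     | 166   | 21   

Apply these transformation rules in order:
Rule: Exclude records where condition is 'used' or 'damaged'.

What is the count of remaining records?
6

Step 1: Count records to exclude
  - 2 (used) + 2 (damaged) = 4 records
Step 2: Total records: 10
Step 3: Remaining = 10 - 4 = 6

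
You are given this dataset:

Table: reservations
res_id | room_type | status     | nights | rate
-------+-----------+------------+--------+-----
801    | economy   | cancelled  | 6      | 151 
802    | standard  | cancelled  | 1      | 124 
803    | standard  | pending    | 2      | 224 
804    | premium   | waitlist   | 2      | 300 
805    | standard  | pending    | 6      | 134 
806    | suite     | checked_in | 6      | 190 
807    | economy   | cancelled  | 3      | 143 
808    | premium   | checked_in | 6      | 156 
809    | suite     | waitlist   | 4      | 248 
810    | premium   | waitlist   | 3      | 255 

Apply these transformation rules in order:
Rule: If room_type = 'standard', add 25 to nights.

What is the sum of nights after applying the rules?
114

Step 1: Count records where room_type = 'standard': 3
Step 2: Total bonus added: 3 × 25 = 75
Step 3: Original sum of nights: 39
Step 4: Final sum = 39 + 75 = 114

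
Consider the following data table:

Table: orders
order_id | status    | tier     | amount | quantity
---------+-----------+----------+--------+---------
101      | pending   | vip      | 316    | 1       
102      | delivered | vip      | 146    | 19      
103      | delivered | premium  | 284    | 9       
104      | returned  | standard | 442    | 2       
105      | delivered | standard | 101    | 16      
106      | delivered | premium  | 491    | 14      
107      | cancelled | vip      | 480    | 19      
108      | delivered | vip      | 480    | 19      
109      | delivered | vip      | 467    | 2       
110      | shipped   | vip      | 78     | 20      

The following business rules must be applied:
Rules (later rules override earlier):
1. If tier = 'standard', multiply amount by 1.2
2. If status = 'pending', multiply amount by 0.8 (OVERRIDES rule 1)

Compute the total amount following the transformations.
3330.4

Step 1: Rule 2 takes priority for records with status = 'pending'
  - 1 records: 316 × 0.8 = 252.8
Step 2: Rule 1 applies to remaining records with tier = 'standard'
  - 2 records: 543 × 1.2 = 651.6
Step 3: Other records unchanged: 2426
Step 4: Final sum = 252.8 + 651.6 + 2426 = 3330.4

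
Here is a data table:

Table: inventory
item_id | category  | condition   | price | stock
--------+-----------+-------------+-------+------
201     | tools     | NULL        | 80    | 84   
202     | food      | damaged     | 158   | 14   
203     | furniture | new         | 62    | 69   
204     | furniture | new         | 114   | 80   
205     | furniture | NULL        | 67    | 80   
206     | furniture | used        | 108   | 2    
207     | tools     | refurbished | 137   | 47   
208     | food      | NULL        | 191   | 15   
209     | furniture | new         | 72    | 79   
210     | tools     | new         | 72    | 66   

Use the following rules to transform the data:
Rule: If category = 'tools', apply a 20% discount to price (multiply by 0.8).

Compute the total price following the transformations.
1003.2

Step 1: Records with category = 'tools' have total price = 289
Step 2: Apply multiplier: 289 × 0.8 = 231.2
Step 3: Other records total: 772
Step 4: Final sum = 231.2 + 772 = 1003.2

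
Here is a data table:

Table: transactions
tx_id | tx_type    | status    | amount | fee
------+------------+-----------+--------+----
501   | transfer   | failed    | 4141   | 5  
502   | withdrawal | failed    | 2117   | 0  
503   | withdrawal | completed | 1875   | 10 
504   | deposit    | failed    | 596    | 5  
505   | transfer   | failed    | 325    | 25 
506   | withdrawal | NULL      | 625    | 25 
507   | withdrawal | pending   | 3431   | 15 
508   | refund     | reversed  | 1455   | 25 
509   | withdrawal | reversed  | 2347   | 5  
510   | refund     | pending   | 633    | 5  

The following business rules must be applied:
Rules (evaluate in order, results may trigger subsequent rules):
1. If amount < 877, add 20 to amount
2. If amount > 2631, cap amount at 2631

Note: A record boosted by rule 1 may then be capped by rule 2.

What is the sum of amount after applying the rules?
15315

Step 1: Apply rule 1 to records with amount < 877
  - 4 records get bonus of 20
  - Of these, 0 records then exceed 2631 and get capped
Step 2: Apply rule 2 to records with amount > 2631
  - 2 records (original) are capped
Step 3: Calculate final sum = 15315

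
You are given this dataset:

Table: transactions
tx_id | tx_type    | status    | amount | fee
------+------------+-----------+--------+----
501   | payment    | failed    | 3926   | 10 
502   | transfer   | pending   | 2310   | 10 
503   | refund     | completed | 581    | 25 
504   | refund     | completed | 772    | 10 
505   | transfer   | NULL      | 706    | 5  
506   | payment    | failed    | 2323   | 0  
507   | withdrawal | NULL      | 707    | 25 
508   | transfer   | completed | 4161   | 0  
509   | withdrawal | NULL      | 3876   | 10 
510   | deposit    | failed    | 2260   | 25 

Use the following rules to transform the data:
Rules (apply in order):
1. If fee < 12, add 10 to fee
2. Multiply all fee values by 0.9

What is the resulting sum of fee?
171.0

Step 1: Apply Rule 1 - Add 10 to records with fee < 12
  - 7 records affected: 45 + (7 × 10) = 115
  - Unaffected records: 75
  - Sum after Rule 1: 190
Step 2: Apply Rule 2 - Multiply all by 0.9
  - 190 × 0.9 = 171.0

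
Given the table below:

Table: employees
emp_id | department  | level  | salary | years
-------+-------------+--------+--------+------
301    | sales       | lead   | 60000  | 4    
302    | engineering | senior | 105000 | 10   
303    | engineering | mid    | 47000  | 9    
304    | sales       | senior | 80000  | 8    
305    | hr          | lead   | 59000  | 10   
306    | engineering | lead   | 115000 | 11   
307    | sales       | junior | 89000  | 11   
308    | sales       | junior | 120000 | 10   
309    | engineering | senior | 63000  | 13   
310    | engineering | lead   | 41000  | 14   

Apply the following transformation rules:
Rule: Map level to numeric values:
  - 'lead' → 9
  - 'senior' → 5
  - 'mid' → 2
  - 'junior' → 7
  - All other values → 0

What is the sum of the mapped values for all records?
67

Step 1: Apply mapping to each record
Step 2: Count by status:
  'lead': 4 records × 9 = 36
  'senior': 3 records × 5 = 15
  'mid': 1 records × 2 = 2
  'junior': 2 records × 7 = 14
Step 3: Sum all mapped values = 67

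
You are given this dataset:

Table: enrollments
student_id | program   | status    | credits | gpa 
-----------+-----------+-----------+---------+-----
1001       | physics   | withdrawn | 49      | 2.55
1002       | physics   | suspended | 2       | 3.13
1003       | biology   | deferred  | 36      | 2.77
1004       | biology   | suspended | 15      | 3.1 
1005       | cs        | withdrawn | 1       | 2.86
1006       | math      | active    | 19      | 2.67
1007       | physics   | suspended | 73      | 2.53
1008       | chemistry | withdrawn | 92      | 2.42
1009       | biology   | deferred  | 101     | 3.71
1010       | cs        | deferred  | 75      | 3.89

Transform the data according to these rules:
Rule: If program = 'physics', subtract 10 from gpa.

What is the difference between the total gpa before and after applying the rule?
30.0

Step 1: Original sum of gpa = 29.63
Step 2: 3 records have program = 'physics'
Step 3: Each affected record changes by -10
Step 4: Total change = 3 × -10 = -30
Step 5: New sum = 29.63 + -30 = -0.37
Step 6: Difference = |-0.37 - 29.63| = 30.0
        (Sum decreased by 30.0)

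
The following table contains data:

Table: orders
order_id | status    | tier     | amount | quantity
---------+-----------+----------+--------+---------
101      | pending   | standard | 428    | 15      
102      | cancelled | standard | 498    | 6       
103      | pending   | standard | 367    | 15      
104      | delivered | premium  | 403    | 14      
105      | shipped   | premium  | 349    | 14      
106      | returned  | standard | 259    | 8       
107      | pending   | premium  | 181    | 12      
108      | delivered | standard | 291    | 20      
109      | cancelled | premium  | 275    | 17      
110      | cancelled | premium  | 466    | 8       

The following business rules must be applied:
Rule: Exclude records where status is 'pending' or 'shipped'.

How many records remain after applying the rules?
6

Step 1: Count records to exclude
  - 3 (pending) + 1 (shipped) = 4 records
Step 2: Total records: 10
Step 3: Remaining = 10 - 4 = 6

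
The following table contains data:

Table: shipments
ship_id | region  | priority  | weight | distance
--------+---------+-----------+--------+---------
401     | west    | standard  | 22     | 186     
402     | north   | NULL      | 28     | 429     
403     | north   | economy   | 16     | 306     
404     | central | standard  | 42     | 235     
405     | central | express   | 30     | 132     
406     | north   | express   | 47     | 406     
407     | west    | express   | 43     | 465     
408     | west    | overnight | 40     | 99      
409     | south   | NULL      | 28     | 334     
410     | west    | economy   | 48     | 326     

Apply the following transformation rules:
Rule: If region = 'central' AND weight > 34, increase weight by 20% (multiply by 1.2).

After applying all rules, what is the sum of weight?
352.4

Step 1: Find records where region = 'central' AND weight > 34
Step 2: 1 records match, summing to 42
Step 3: After multiplier: 42 × 1.2 = 50.4
Step 4: Unaffected records sum: 302
Step 5: Final sum = 50.4 + 302 = 352.4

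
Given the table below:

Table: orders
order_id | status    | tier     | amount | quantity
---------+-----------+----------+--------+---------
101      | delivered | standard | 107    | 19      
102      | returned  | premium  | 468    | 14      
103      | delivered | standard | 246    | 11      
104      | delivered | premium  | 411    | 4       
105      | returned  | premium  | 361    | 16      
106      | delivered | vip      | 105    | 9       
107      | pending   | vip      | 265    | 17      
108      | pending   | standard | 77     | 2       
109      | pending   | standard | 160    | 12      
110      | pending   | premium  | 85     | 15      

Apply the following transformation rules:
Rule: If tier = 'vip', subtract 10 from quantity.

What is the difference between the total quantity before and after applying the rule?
20

Step 1: Original sum of quantity = 119
Step 2: 2 records have tier = 'vip'
Step 3: Each affected record changes by -10
Step 4: Total change = 2 × -10 = -20
Step 5: New sum = 119 + -20 = 99
Step 6: Difference = |99 - 119| = 20
        (Sum decreased by 20)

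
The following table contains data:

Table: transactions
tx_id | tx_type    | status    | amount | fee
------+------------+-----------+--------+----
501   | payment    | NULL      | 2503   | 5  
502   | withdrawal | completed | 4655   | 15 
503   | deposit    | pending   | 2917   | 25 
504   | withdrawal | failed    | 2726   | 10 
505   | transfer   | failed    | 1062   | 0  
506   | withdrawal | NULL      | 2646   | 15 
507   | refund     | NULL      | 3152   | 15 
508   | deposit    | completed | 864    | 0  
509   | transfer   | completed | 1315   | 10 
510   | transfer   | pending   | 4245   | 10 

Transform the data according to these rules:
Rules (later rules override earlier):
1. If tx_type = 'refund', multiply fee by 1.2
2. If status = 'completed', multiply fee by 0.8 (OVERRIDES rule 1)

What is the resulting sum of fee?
103.0

Step 1: Rule 2 takes priority for records with status = 'completed'
  - 3 records: 25 × 0.8 = 20.0
Step 2: Rule 1 applies to remaining records with tx_type = 'refund'
  - 1 records: 15 × 1.2 = 18.0
Step 3: Other records unchanged: 65
Step 4: Final sum = 20.0 + 18.0 + 65 = 103.0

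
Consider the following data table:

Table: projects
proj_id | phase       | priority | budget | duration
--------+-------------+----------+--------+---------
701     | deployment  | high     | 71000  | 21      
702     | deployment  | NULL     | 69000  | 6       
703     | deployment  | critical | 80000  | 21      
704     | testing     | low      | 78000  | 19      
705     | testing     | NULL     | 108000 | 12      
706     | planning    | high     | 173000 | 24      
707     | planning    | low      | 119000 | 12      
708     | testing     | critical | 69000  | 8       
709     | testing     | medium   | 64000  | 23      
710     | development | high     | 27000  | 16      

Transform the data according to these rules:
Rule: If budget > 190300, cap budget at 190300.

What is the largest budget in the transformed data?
173000

Step 1: Original maximum budget = 173000
Step 2: Check cap of 190300 against maximum
Step 3: No records exceed the cap (max 173000 <= cap 190300), so no capping applies
Step 4: Maximum after transformation = 173000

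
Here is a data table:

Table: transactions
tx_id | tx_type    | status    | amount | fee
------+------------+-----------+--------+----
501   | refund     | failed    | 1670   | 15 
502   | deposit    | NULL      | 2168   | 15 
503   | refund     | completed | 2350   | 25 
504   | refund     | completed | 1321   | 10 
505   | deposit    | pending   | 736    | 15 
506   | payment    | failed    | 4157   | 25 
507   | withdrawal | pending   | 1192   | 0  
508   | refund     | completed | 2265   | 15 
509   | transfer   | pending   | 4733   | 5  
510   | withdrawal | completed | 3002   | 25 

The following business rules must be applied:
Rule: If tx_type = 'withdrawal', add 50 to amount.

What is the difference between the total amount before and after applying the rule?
100

Step 1: Original sum of amount = 23594
Step 2: 2 records have tx_type = 'withdrawal'
Step 3: Each affected record changes by 50
Step 4: Total change = 2 × 50 = 100
Step 5: New sum = 23594 + 100 = 23694
Step 6: Difference = |23694 - 23594| = 100
        (Sum increased by 100)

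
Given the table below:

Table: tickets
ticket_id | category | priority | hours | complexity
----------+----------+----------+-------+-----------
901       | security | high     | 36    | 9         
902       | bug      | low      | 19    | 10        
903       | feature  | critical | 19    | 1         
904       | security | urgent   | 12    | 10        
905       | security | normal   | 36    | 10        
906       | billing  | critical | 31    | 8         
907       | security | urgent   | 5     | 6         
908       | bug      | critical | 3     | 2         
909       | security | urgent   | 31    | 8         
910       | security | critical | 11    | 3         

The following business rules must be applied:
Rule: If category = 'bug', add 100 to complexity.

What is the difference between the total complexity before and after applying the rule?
200

Step 1: Original sum of complexity = 67
Step 2: 2 records have category = 'bug'
Step 3: Each affected record changes by 100
Step 4: Total change = 2 × 100 = 200
Step 5: New sum = 67 + 200 = 267
Step 6: Difference = |267 - 67| = 200
        (Sum increased by 200)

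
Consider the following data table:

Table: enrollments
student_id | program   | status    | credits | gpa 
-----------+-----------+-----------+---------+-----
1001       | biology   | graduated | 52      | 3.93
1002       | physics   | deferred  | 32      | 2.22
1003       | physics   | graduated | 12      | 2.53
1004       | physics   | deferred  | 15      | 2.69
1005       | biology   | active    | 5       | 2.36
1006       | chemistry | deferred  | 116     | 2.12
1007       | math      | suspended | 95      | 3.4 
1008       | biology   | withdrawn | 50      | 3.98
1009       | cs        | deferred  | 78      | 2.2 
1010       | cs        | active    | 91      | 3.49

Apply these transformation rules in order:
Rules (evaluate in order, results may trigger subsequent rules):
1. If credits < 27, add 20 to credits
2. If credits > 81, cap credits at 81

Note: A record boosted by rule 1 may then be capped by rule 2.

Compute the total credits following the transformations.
547

Step 1: Apply rule 1 to records with credits < 27
  - 3 records get bonus of 20
  - Of these, 0 records then exceed 81 and get capped
Step 2: Apply rule 2 to records with credits > 81
  - 3 records (original) are capped
Step 3: Calculate final sum = 547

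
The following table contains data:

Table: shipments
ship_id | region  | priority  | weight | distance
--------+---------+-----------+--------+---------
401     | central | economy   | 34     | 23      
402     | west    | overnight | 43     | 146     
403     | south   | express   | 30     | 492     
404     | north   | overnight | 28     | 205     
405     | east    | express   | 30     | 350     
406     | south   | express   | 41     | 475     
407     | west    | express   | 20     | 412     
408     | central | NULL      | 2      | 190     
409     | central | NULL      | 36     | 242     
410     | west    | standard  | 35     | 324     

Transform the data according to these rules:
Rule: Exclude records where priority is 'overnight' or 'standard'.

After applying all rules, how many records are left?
7

Step 1: Count records to exclude
  - 2 (overnight) + 1 (standard) = 3 records
Step 2: Total records: 10
Step 3: Remaining = 10 - 3 = 7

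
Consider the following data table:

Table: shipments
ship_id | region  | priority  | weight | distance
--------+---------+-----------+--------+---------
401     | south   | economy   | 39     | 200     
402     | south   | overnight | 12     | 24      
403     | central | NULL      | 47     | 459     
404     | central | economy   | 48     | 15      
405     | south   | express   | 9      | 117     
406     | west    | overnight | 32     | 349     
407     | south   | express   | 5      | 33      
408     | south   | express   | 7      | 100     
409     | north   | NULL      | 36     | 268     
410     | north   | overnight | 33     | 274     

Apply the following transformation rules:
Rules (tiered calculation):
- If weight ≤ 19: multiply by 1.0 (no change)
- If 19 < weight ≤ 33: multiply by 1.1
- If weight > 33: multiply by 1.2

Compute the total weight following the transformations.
308.5

Step 1: Tier 1 (weight ≤ 19): 4 records, sum = 33 × 1.0 = 33.0
Step 2: Tier 2 (19 < weight ≤ 33): 2 records, sum = 65 × 1.1 = 71.5
Step 3: Tier 3 (weight > 33): 4 records, sum = 170 × 1.2 = 204.0
Step 4: Final sum = 33.0 + 71.5 + 204.0 = 308.5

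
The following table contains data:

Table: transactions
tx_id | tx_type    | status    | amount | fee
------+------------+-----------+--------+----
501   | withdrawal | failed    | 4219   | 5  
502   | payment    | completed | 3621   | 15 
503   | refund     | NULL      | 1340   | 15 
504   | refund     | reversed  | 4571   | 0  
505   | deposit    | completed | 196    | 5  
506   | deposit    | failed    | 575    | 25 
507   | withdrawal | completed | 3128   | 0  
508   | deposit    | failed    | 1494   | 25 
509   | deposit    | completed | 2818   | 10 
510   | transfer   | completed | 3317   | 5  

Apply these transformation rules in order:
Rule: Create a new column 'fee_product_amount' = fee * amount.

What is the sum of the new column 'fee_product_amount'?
192980

Step 1: For each record, compute fee * amount
Example calculations:
  5 * 4219 = 21095
  15 * 3621 = 54315
  15 * 1340 = 20100
  ...
Step 2: Sum all derived values
Step 3: Total = 192980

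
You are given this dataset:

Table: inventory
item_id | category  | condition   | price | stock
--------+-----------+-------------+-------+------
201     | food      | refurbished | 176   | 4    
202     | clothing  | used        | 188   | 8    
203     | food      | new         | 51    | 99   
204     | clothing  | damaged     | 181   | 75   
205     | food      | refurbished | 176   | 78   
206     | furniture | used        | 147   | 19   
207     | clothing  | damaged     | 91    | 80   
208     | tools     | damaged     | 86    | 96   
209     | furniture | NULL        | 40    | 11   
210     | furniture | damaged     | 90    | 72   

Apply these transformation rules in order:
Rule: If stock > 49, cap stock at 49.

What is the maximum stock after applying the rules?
49

Step 1: Original maximum stock = 99
Step 2: Apply cap at 49
Step 3: 6 records had stock > 49 and were capped
Step 4: Maximum after transformation = 49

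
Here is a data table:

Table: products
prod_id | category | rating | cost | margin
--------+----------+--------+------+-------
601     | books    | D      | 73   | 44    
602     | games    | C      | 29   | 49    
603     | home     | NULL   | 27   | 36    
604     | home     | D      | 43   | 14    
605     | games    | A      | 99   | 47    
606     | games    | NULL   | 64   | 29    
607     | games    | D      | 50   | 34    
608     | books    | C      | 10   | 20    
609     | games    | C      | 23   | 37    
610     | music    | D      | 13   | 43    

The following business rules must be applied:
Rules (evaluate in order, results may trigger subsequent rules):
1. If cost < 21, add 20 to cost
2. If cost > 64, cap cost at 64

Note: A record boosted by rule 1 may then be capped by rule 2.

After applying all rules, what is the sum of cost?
427

Step 1: Apply rule 1 to records with cost < 21
  - 2 records get bonus of 20
  - Of these, 0 records then exceed 64 and get capped
Step 2: Apply rule 2 to records with cost > 64
  - 2 records (original) are capped
Step 3: Calculate final sum = 427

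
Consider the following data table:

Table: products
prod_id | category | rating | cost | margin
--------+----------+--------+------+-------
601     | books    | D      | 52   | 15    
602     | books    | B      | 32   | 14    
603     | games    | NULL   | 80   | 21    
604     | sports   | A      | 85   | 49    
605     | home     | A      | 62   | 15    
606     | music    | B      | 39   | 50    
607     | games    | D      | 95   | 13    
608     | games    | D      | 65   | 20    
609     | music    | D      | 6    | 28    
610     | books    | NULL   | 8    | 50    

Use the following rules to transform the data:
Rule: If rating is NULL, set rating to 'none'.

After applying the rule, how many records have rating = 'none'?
2

Step 1: Count records where rating IS NULL
Step 2: Found 2 records with NULL rating
Step 3: These records will have rating set to 'none'
Step 4: Records already having rating = 'none': 0
Step 5: Answer: 2 + 0 = 2 records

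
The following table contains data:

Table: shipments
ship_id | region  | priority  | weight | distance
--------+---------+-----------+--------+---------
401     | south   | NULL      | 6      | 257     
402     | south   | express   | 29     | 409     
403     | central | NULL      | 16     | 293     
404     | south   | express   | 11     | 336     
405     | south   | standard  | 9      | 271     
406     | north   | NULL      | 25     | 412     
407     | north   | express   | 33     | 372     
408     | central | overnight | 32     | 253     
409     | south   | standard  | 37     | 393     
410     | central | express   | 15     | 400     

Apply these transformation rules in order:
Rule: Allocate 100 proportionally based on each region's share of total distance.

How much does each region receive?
central: 27.86, north: 23.09, south: 49.06

Step 1: Calculate total distance = 3396
Step 2: Calculate each region's proportion:
  central: 946/3396 = 27.86% → 27.86
  north: 784/3396 = 23.09% → 23.09
  south: 1666/3396 = 49.06% → 49.06
Step 3: Verify: sum of allocations ≈ 100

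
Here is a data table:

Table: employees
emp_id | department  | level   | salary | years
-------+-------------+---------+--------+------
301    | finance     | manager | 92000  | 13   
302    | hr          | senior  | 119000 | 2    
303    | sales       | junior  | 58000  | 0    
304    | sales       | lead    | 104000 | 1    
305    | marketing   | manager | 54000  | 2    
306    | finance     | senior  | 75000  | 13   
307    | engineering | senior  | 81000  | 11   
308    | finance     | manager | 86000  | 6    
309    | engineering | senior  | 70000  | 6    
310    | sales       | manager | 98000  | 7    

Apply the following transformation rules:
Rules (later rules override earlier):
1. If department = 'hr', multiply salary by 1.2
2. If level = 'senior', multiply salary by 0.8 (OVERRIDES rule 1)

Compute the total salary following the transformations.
768000.0

Step 1: Rule 2 takes priority for records with level = 'senior'
  - 4 records: 345000 × 0.8 = 276000.0
Step 2: Rule 1 applies to remaining records with department = 'hr'
  - 0 records: 0 × 1.2 = 0.0
Step 3: Other records unchanged: 492000
Step 4: Final sum = 276000.0 + 0.0 + 492000 = 768000.0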